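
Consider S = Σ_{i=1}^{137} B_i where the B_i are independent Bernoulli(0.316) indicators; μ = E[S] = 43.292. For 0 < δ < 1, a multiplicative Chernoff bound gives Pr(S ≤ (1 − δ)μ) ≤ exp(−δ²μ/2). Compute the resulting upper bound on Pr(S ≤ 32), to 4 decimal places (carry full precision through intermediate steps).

Write 32 = (1 − δ)μ, so δ = 1 − 32/43.292 = 0.2608334…
Then the exponent is δ²μ/2 = (μ − 32)²/(2μ) = 1.472665.
Bound = exp(−1.472665) = 0.22931.

0.2293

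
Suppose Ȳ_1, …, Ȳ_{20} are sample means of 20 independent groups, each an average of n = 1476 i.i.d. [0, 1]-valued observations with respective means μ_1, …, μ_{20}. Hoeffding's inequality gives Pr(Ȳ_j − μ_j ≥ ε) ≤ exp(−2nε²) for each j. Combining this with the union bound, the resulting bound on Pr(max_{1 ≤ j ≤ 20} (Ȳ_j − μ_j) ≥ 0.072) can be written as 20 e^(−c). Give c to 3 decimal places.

Union bound over the 20 events: Pr(max_{1 ≤ j ≤ 20} (Ȳ_j − μ_j) ≥ 0.072) ≤ 20·exp(−2nε²) = 20 exp(−2·1476·0.072²).
So c = 2·1476·0.072² = 15.3032.

15.303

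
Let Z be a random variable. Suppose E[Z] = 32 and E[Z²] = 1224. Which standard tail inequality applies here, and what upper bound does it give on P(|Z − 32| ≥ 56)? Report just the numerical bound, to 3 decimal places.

The first two moments determine the variance, so Chebyshev's inequality is the sharpest standard bound available.
Var(Z) = E[Z²] − (E[Z])² = 1224 − 1024 = 200.
Chebyshev's inequality: P(|Z − μ| ≥ t) ≤ Var(Z)/t² = 200/3136 = 0.0638.

0.064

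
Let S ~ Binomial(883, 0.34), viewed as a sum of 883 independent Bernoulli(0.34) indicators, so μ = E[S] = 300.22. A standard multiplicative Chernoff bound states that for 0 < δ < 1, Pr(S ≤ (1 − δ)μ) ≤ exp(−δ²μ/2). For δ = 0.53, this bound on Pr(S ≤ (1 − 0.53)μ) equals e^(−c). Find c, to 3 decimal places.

c = δ²μ/2 = 0.53²·300.22/2 = 42.1659.

42.166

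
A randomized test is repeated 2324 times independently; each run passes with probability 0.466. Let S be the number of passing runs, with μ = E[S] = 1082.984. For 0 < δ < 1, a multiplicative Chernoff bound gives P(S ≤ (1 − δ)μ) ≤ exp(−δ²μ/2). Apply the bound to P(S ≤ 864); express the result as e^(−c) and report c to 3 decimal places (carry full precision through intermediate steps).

22.140

Write 864 = (1 − δ)μ, so δ = 1 − 864/1082.984 = 0.2022043…
Then the exponent is δ²μ/2 = (μ − 864)²/(2μ) = 22.139751.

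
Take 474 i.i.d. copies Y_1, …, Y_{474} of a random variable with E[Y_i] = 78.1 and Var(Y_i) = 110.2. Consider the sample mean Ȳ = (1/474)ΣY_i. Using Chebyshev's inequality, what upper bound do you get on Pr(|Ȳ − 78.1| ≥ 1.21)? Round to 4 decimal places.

Var(Ȳ) = Var(Y_i)/n = 110.2/474 = 0.23249.
Chebyshev: Pr(|Ȳ − 78.1| ≥ 1.21) ≤ Var(Ȳ)/(1.21)² = 110.2/(474·1.21²) = 0.1588.

0.1588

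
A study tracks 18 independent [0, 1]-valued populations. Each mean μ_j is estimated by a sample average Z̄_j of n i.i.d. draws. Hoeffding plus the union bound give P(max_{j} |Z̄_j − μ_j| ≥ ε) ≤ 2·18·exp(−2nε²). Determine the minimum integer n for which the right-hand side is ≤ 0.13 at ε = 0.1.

Need 2·18·exp(−2nε²) ≤ 0.13, i.e. exp(−2nε²) ≤ 0.13/36.
So 2nε² ≥ ln(36/0.13) = 5.623740.
Hence n ≥ 5.623740/(2·0.1²) = 281.187.
The smallest integer n is 282.

282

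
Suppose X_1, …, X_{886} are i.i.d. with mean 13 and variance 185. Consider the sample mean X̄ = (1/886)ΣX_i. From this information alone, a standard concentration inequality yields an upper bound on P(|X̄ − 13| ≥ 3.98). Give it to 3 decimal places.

0.013

With mean and variance of each term known, Chebyshev's inequality bounds the deviation of the sum (or sample mean).
Var(X̄) = Var(X_i)/n = 185/886 = 0.2088.
Chebyshev: P(|X̄ − 13| ≥ 3.98) ≤ Var(X̄)/(3.98)² = 185/(886·3.98²) = 0.0132.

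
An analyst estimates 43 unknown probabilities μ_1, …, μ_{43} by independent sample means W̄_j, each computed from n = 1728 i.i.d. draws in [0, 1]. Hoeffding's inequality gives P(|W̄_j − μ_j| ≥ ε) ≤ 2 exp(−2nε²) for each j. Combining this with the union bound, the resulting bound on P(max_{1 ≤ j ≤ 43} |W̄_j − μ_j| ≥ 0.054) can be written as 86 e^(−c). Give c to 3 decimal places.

Union bound over the 43 events: P(max_{1 ≤ j ≤ 43} |W̄_j − μ_j| ≥ 0.054) ≤ 43·2·exp(−2nε²) = 86 exp(−2·1728·0.054²).
So c = 2·1728·0.054² = 10.0777.

10.078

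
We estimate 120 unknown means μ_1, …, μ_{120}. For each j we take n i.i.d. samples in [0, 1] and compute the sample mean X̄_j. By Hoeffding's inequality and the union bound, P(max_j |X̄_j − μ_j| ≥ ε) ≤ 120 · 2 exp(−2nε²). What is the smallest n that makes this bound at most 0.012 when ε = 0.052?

Need 2·120·exp(−2nε²) ≤ 0.012, i.e. exp(−2nε²) ≤ 0.012/240.
So 2nε² ≥ ln(240/0.012) = 9.903488.
Hence n ≥ 9.903488/(2·0.052²) = 1831.266.
The smallest integer n is 1832.

1832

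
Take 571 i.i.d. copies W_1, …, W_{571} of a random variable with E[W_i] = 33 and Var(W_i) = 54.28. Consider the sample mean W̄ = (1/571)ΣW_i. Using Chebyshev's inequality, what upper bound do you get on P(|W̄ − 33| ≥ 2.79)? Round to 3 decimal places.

Var(W̄) = Var(W_i)/n = 54.28/571 = 0.095061.
Chebyshev: P(|W̄ − 33| ≥ 2.79) ≤ Var(W̄)/(2.79)² = 54.28/(571·2.79²) = 0.0122.

0.012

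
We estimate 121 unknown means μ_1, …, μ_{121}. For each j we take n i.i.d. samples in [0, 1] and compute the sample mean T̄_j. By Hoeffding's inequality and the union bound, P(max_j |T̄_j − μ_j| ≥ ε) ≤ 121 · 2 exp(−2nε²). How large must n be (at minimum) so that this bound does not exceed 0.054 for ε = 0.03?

4671

Need 2·121·exp(−2nε²) ≤ 0.054, i.e. exp(−2nε²) ≤ 0.054/242.
So 2nε² ≥ ln(242/0.054) = 8.407709.
Hence n ≥ 8.407709/(2·0.03²) = 4670.949.
The smallest integer n is 4671.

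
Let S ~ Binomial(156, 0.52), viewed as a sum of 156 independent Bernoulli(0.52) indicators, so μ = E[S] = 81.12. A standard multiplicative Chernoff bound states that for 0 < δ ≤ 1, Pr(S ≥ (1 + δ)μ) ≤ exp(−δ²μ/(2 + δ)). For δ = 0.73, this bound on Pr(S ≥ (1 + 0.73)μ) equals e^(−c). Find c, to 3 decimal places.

c = δ²μ/(2 + δ) = 0.73²·81.12/(2 + 0.73) = 15.8347.

15.835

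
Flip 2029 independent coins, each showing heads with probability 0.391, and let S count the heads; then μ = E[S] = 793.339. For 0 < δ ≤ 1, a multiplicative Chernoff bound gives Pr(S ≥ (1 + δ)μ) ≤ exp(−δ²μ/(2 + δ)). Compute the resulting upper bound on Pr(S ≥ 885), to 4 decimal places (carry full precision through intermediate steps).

0.0067

Write 885 = (1 + δ)μ, so δ = 885/793.339 − 1 = 0.1155383…
Then the exponent is δ²μ/(2 + δ) = (885 − μ)² / (μ·(2 + δ)) = 5.005984.
Bound = exp(−5.005984) = 0.00670.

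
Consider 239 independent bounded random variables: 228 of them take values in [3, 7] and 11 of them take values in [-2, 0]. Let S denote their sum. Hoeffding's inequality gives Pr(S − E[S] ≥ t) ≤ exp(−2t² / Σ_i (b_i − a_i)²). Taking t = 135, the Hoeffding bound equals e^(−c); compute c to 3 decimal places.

Σ(b_i − a_i)² = 228·4² + 11·2² = 3692.
c = 2t² / 3692 = 2·135² / 3692 = 9.8727.

9.873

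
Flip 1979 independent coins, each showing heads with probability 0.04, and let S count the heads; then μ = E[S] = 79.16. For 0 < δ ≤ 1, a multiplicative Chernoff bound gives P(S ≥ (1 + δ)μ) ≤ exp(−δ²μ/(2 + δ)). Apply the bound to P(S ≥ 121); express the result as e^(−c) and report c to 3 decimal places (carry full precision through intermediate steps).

8.746

Write 121 = (1 + δ)μ, so δ = 121/79.16 − 1 = 0.5285498…
Then the exponent is δ²μ/(2 + δ) = (121 − μ)² / (μ·(2 + δ)) = 8.745931.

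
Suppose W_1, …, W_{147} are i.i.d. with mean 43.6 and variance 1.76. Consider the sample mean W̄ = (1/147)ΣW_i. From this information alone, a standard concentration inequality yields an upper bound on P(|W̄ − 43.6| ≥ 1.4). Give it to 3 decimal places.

0.006

With mean and variance of each term known, Chebyshev's inequality bounds the deviation of the sum (or sample mean).
Var(W̄) = Var(W_i)/n = 1.76/147 = 0.011973.
Chebyshev: P(|W̄ − 43.6| ≥ 1.4) ≤ Var(W̄)/(1.4)² = 1.76/(147·1.4²) = 0.0061.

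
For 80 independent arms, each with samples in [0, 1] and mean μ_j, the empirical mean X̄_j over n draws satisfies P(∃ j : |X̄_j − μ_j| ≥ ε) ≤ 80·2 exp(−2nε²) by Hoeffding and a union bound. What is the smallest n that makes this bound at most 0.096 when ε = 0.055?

Need 2·80·exp(−2nε²) ≤ 0.096, i.e. exp(−2nε²) ≤ 0.096/160.
So 2nε² ≥ ln(160/0.096) = 7.418581.
Hence n ≥ 7.418581/(2·0.055²) = 1226.212.
The smallest integer n is 1227.

1227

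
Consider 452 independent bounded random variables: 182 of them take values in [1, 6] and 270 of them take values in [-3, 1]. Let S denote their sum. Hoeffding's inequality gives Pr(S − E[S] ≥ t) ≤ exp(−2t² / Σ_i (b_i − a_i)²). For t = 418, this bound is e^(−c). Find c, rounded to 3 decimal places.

39.397

Σ(b_i − a_i)² = 182·5² + 270·4² = 8870.
c = 2t² / 8870 = 2·418² / 8870 = 39.3966.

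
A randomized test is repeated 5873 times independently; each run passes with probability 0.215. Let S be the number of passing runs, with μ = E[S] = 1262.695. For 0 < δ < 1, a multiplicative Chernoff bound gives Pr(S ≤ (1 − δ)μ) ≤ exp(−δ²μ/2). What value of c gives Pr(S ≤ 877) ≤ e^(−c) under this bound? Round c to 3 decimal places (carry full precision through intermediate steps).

58.906

Write 877 = (1 − δ)μ, so δ = 1 − 877/1262.695 = 0.3054538…
Then the exponent is δ²μ/2 = (μ − 877)²/(2μ) = 58.906004.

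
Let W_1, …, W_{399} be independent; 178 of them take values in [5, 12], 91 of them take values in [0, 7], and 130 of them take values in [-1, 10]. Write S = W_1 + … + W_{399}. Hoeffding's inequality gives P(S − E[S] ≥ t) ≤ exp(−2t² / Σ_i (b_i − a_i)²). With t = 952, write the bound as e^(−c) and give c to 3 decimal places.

Σ(b_i − a_i)² = 178·7² + 91·7² + 130·11² = 28911.
c = 2t² / 28911 = 2·952² / 28911 = 62.6961.

62.696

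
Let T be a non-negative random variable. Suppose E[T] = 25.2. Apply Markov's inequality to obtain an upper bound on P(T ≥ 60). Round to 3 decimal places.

0.420

Markov's inequality: for a non-negative random variable, P(T ≥ a) ≤ E[T]/a.
Here E[T] = 25.2 and a = 60, so the bound is 25.2/60 = 0.4200.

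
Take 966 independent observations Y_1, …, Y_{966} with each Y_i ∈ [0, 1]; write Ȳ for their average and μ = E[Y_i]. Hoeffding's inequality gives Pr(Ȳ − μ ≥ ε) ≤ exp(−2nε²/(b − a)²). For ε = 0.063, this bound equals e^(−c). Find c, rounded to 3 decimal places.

c = 2nε²/(b − a)² = 2·966·0.063² / 1² = 7.6681.

7.668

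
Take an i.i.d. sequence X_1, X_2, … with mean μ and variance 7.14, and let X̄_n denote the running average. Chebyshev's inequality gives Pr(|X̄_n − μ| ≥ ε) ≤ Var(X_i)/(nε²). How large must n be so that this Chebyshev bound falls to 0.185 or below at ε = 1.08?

Require 7.14/(n·1.08²) ≤ 0.185, i.e. n ≥ 7.14/(0.185·1.08²) = 33.089.
The smallest integer n is 34.

34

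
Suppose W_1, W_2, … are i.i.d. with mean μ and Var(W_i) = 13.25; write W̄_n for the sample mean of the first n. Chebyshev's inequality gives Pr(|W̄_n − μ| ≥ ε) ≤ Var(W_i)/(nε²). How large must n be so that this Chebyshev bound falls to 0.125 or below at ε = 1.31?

Require 13.25/(n·1.31²) ≤ 0.125, i.e. n ≥ 13.25/(0.125·1.31²) = 61.768.
The smallest integer n is 62.

62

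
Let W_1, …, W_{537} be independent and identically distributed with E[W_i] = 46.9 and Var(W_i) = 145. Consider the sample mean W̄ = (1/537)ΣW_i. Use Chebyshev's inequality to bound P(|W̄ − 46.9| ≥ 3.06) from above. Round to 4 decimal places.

0.0288

Var(W̄) = Var(W_i)/n = 145/537 = 0.27002.
Chebyshev: P(|W̄ − 46.9| ≥ 3.06) ≤ Var(W̄)/(3.06)² = 145/(537·3.06²) = 0.0288.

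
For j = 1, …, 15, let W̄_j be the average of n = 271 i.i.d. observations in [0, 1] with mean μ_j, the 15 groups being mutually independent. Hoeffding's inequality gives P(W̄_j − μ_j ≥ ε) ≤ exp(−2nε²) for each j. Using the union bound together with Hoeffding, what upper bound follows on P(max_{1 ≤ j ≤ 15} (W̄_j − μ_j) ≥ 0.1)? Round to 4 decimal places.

Per-experiment Hoeffding bound: exp(−2·271·0.1²) = exp(−5.42000) = 0.0044271.
Union bound over 15 events: 15·0.0044271 = 0.06641.

0.0664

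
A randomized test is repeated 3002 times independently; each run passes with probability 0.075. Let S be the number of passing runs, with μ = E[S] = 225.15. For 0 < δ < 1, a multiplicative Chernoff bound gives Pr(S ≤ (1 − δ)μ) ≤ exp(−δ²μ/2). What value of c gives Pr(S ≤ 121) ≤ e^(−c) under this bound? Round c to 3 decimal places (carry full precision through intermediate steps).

Write 121 = (1 − δ)μ, so δ = 1 − 121/225.15 = 0.4625805…
Then the exponent is δ²μ/2 = (μ − 121)²/(2μ) = 24.088880.

24.089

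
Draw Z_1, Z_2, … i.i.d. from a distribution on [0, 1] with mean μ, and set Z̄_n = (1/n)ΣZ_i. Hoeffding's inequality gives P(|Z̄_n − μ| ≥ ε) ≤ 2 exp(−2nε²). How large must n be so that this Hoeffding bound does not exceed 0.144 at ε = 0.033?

Require 2·exp(−2nε²) ≤ 0.144, i.e. 2nε² ≥ ln(2/0.144) = 2.631089.
So n ≥ 2.631089 / (2·0.033²) = 1208.030.
The smallest integer n is 1209.

1209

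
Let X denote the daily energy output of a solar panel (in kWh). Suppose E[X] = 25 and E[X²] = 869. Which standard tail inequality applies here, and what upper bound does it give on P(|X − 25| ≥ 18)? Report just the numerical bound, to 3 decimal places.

The first two moments determine the variance, so Chebyshev's inequality is the sharpest standard bound available.
Var(X) = E[X²] − (E[X])² = 869 − 625 = 244.
Chebyshev's inequality: P(|X − μ| ≥ t) ≤ Var(X)/t² = 244/324 = 0.7531.

0.753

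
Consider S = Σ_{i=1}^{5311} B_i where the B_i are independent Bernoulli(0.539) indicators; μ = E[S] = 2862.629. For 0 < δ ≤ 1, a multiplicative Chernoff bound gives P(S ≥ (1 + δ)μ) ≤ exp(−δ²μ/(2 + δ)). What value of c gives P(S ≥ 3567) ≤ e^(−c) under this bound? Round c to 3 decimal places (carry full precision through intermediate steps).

77.164

Write 3567 = (1 + δ)μ, so δ = 3567/2862.629 − 1 = 0.2460574…
Then the exponent is δ²μ/(2 + δ) = (3567 − μ)² / (μ·(2 + δ)) = 77.164406.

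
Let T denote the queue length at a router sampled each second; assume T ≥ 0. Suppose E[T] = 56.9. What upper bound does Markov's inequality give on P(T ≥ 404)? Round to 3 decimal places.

Markov's inequality: for a non-negative random variable, P(T ≥ a) ≤ E[T]/a.
Here E[T] = 56.9 and a = 404, so the bound is 56.9/404 = 0.1408.

0.141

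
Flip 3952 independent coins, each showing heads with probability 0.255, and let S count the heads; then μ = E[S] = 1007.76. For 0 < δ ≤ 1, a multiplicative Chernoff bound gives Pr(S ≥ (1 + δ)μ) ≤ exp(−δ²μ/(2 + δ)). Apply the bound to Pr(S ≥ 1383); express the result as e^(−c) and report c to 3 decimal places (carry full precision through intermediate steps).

Write 1383 = (1 + δ)μ, so δ = 1383/1007.76 − 1 = 0.3723506…
Then the exponent is δ²μ/(2 + δ) = (1383 − μ)² / (μ·(2 + δ)) = 58.895522.

58.896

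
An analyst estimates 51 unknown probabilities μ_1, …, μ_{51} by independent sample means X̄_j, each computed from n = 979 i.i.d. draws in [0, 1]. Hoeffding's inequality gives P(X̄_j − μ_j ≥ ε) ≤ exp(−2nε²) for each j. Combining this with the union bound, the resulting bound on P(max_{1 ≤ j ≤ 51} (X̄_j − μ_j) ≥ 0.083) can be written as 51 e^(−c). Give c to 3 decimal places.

Union bound over the 51 events: P(max_{1 ≤ j ≤ 51} (X̄_j − μ_j) ≥ 0.083) ≤ 51·exp(−2nε²) = 51 exp(−2·979·0.083²).
So c = 2·979·0.083² = 13.4887.

13.489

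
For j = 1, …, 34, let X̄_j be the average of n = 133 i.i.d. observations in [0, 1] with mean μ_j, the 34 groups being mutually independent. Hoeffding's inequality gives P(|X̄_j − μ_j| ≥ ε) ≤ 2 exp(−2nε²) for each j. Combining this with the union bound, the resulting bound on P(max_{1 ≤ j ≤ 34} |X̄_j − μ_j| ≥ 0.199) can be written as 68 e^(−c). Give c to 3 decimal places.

Union bound over the 34 events: P(max_{1 ≤ j ≤ 34} |X̄_j − μ_j| ≥ 0.199) ≤ 34·2·exp(−2nε²) = 68 exp(−2·133·0.199²).
So c = 2·133·0.199² = 10.5339.

10.534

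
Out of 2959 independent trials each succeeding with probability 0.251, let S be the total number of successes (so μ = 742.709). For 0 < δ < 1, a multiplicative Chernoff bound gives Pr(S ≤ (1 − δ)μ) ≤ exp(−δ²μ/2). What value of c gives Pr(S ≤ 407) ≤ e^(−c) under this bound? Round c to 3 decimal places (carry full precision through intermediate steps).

Write 407 = (1 − δ)μ, so δ = 1 − 407/742.709 = 0.4520061…
Then the exponent is δ²μ/2 = (μ − 407)²/(2μ) = 75.871258.

75.871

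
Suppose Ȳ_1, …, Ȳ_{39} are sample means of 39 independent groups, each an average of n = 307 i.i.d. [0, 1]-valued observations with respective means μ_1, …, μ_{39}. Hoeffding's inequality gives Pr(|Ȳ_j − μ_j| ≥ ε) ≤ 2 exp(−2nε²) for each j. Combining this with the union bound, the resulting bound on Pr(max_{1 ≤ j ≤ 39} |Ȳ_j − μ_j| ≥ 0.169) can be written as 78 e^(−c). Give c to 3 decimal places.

17.536

Union bound over the 39 events: Pr(max_{1 ≤ j ≤ 39} |Ȳ_j − μ_j| ≥ 0.169) ≤ 39·2·exp(−2nε²) = 78 exp(−2·307·0.169²).
So c = 2·307·0.169² = 17.5365.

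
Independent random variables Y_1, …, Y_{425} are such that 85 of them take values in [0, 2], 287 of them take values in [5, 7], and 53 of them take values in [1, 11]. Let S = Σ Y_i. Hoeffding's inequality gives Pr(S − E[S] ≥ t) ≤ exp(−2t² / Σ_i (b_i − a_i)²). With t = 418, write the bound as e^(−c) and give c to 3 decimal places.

Σ(b_i − a_i)² = 85·2² + 287·2² + 53·10² = 6788.
c = 2t² / 6788 = 2·418² / 6788 = 51.4803.

51.480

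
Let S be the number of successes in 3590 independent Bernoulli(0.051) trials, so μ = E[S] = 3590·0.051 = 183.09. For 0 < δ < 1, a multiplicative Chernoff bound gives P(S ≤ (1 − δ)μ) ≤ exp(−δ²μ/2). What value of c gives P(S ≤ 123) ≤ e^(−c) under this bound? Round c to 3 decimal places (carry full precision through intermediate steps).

Write 123 = (1 − δ)μ, so δ = 1 − 123/183.09 = 0.3281992…
Then the exponent is δ²μ/2 = (μ − 123)²/(2μ) = 9.860746.

9.861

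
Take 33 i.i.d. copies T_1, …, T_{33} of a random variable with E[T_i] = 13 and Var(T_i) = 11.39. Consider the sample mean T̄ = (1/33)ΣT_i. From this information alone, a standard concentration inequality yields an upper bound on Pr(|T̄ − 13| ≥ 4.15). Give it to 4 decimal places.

With mean and variance of each term known, Chebyshev's inequality bounds the deviation of the sum (or sample mean).
Var(T̄) = Var(T_i)/n = 11.39/33 = 0.34515.
Chebyshev: Pr(|T̄ − 13| ≥ 4.15) ≤ Var(T̄)/(4.15)² = 11.39/(33·4.15²) = 0.0200.

0.0200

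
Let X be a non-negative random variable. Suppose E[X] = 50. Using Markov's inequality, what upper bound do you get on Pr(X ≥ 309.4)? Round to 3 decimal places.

Markov's inequality: for a non-negative random variable, Pr(X ≥ a) ≤ E[X]/a.
Here E[X] = 50 and a = 309.4, so the bound is 50/309.4 = 0.1616.

0.162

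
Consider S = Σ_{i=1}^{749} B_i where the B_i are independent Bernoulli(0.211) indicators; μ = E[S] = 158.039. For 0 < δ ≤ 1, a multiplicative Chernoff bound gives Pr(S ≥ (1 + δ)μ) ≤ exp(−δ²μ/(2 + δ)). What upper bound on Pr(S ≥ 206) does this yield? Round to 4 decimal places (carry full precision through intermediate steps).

0.0018

Write 206 = (1 + δ)μ, so δ = 206/158.039 − 1 = 0.3034757…
Then the exponent is δ²μ/(2 + δ) = (206 − μ)² / (μ·(2 + δ)) = 6.318712.
Bound = exp(−6.318712) = 0.00180.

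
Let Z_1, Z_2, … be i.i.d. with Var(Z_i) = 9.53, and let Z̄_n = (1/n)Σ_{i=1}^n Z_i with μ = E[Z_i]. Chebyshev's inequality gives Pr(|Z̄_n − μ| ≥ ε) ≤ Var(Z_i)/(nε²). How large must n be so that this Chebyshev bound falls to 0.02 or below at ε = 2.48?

78

Require 9.53/(n·2.48²) ≤ 0.02, i.e. n ≥ 9.53/(0.02·2.48²) = 77.475.
The smallest integer n is 78.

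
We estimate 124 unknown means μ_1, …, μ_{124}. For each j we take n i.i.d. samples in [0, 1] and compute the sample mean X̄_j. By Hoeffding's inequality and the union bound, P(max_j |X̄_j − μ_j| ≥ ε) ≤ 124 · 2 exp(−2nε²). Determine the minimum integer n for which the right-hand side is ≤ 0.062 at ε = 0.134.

231

Need 2·124·exp(−2nε²) ≤ 0.062, i.e. exp(−2nε²) ≤ 0.062/248.
So 2nε² ≥ ln(248/0.062) = 8.294050.
Hence n ≥ 8.294050/(2·0.134²) = 230.955.
The smallest integer n is 231.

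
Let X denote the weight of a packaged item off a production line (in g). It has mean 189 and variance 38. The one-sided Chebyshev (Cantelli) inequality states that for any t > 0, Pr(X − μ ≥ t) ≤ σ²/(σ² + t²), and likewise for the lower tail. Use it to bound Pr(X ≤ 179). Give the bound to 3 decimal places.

Here σ² = 38 and t = 10, so σ² + t² = 138.
Cantelli's bound: 38/138 = 0.2754.

0.275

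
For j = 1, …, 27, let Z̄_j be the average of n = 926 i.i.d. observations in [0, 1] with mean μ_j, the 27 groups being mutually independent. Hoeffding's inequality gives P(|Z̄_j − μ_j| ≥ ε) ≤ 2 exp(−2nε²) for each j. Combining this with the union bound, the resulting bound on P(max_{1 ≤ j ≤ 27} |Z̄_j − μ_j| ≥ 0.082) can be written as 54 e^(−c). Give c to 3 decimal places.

Union bound over the 27 events: P(max_{1 ≤ j ≤ 27} |Z̄_j − μ_j| ≥ 0.082) ≤ 27·2·exp(−2nε²) = 54 exp(−2·926·0.082²).
So c = 2·926·0.082² = 12.4528.

12.453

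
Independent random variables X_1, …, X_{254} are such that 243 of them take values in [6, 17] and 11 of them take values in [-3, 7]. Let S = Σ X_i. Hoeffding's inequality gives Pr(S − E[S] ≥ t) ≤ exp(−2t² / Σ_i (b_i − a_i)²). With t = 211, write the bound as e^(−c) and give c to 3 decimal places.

2.919

Σ(b_i − a_i)² = 243·11² + 11·10² = 30503.
c = 2t² / 30503 = 2·211² / 30503 = 2.9191.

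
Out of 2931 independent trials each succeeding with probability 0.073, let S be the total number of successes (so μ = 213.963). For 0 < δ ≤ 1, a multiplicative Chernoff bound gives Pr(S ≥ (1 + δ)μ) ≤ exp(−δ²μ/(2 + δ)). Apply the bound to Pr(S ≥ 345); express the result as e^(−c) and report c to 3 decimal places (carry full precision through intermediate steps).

30.719

Write 345 = (1 + δ)μ, so δ = 345/213.963 − 1 = 0.6124283…
Then the exponent is δ²μ/(2 + δ) = (345 − μ)² / (μ·(2 + δ)) = 30.718841.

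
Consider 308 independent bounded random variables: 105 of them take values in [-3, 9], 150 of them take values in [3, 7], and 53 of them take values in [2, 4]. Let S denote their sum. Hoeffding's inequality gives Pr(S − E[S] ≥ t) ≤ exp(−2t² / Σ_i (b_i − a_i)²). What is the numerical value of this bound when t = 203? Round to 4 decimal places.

0.0096

Σ(b_i − a_i)² = 105·12² + 150·4² + 53·2² = 17732.
Exponent = 2·203² / 17732 = 4.64798.
Bound = exp(−4.64798) = 0.00958.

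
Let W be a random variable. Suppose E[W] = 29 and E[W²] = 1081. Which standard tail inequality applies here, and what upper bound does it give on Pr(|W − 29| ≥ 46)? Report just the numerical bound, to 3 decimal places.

0.113

The first two moments determine the variance, so Chebyshev's inequality is the sharpest standard bound available.
Var(W) = E[W²] − (E[W])² = 1081 − 841 = 240.
Chebyshev's inequality: Pr(|W − μ| ≥ t) ≤ Var(W)/t² = 240/2116 = 0.1134.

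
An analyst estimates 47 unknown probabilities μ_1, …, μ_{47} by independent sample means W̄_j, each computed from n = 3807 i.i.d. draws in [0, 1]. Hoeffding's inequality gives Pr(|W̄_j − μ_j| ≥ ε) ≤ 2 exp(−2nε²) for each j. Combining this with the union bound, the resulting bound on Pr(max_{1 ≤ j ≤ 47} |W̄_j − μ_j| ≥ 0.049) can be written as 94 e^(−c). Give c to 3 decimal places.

Union bound over the 47 events: Pr(max_{1 ≤ j ≤ 47} |W̄_j − μ_j| ≥ 0.049) ≤ 47·2·exp(−2nε²) = 94 exp(−2·3807·0.049²).
So c = 2·3807·0.049² = 18.2812.

18.281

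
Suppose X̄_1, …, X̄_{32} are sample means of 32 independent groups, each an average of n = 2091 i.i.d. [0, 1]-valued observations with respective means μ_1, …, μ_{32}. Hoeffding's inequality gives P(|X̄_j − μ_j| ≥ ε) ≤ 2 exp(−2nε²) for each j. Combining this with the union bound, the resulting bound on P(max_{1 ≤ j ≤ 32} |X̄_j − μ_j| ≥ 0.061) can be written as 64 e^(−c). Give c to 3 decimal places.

Union bound over the 32 events: P(max_{1 ≤ j ≤ 32} |X̄_j − μ_j| ≥ 0.061) ≤ 32·2·exp(−2nε²) = 64 exp(−2·2091·0.061²).
So c = 2·2091·0.061² = 15.5612.

15.561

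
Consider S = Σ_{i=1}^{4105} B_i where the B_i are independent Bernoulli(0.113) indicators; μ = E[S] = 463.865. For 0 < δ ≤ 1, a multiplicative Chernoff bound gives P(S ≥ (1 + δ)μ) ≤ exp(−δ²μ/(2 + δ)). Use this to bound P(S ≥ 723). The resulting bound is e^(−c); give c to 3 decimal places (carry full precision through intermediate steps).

Write 723 = (1 + δ)μ, so δ = 723/463.865 − 1 = 0.5586431…
Then the exponent is δ²μ/(2 + δ) = (723 − μ)² / (μ·(2 + δ)) = 56.578421.

56.578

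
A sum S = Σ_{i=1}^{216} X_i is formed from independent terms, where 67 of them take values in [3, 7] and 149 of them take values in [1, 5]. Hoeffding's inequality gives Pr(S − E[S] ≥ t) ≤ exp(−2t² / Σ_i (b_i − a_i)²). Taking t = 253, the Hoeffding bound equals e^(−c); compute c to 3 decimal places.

Σ(b_i − a_i)² = 67·4² + 149·4² = 3456.
c = 2t² / 3456 = 2·253² / 3456 = 37.0422.

37.042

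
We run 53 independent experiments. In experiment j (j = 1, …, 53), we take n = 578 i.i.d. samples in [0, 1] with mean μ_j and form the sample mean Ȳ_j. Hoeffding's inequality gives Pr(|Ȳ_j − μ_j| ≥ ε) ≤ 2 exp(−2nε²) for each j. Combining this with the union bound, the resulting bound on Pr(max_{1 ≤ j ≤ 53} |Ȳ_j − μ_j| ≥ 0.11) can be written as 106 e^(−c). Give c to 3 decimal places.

13.988

Union bound over the 53 events: Pr(max_{1 ≤ j ≤ 53} |Ȳ_j − μ_j| ≥ 0.11) ≤ 53·2·exp(−2nε²) = 106 exp(−2·578·0.11²).
So c = 2·578·0.11² = 13.9876.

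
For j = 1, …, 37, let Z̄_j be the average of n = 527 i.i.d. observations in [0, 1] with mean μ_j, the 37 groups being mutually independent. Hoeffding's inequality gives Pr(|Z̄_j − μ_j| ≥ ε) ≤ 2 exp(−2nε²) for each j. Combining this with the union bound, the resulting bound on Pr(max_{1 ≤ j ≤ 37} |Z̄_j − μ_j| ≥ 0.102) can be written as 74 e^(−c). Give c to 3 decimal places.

10.966

Union bound over the 37 events: Pr(max_{1 ≤ j ≤ 37} |Z̄_j − μ_j| ≥ 0.102) ≤ 37·2·exp(−2nε²) = 74 exp(−2·527·0.102²).
So c = 2·527·0.102² = 10.9658.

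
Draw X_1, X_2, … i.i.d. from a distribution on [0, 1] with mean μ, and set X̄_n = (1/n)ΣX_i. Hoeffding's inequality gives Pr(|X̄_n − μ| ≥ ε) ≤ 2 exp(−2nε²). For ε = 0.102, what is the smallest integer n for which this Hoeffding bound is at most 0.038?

191

Require 2·exp(−2nε²) ≤ 0.038, i.e. 2nε² ≥ ln(2/0.038) = 3.963316.
So n ≥ 3.963316 / (2·0.102²) = 190.471.
The smallest integer n is 191.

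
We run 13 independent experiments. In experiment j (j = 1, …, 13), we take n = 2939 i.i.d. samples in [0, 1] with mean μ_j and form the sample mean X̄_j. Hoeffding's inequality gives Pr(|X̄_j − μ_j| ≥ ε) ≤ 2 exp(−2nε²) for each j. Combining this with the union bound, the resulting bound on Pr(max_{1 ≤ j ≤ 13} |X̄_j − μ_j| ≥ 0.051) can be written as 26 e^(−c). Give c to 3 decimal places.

15.289

Union bound over the 13 events: Pr(max_{1 ≤ j ≤ 13} |X̄_j − μ_j| ≥ 0.051) ≤ 13·2·exp(−2nε²) = 26 exp(−2·2939·0.051²).
So c = 2·2939·0.051² = 15.2887.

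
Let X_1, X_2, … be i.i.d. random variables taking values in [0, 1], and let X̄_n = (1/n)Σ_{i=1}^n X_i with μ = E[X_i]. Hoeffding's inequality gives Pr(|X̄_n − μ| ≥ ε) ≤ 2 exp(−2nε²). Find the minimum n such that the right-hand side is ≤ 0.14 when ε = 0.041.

791

Require 2·exp(−2nε²) ≤ 0.14, i.e. 2nε² ≥ ln(2/0.14) = 2.659260.
So n ≥ 2.659260 / (2·0.041²) = 790.976.
The smallest integer n is 791.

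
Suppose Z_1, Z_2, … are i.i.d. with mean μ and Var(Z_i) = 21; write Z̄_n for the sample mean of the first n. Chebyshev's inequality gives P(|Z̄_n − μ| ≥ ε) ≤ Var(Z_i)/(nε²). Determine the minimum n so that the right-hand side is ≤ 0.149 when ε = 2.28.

Require 21/(n·2.28²) ≤ 0.149, i.e. n ≥ 21/(0.149·2.28²) = 27.112.
The smallest integer n is 28.

28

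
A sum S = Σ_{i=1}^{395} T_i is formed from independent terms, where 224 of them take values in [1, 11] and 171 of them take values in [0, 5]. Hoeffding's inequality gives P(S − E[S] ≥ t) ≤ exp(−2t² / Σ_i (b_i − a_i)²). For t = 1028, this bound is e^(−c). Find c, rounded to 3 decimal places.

Σ(b_i − a_i)² = 224·10² + 171·5² = 26675.
c = 2t² / 26675 = 2·1028² / 26675 = 79.2340.

79.234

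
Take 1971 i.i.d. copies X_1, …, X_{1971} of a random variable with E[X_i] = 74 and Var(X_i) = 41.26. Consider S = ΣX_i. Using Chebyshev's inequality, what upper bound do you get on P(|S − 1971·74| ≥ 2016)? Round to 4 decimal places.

Var(S) = n·Var(X_i) = 1971·41.26 = 81323.46.
Chebyshev: P(|S − 1971·74| ≥ 2016) ≤ Var(S)/2016² = 81323.46/4064256 = 0.0200.

0.0200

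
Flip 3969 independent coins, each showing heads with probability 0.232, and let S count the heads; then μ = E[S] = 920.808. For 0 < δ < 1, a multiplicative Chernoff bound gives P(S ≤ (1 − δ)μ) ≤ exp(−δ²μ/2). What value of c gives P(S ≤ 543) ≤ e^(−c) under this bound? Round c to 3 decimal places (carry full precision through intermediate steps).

Write 543 = (1 − δ)μ, so δ = 1 − 543/920.808 = 0.4103005…
Then the exponent is δ²μ/2 = (μ − 543)²/(2μ) = 77.507409.

77.507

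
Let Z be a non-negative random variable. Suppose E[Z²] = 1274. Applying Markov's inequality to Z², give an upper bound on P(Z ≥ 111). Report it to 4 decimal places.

0.1034

Since Z ≥ 0, the event {Z ≥ 111} is the same as {Z² ≥ 12321}.
Markov's inequality applied to Z² gives P(Z² ≥ 12321) ≤ E[Z²]/12321 = 1274/12321 = 0.1034.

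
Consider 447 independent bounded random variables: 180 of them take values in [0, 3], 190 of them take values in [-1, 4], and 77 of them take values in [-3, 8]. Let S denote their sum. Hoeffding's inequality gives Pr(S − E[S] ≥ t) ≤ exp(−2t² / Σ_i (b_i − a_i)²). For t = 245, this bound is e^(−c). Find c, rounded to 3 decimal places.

Σ(b_i − a_i)² = 180·3² + 190·5² + 77·11² = 15687.
c = 2t² / 15687 = 2·245² / 15687 = 7.6528.

7.653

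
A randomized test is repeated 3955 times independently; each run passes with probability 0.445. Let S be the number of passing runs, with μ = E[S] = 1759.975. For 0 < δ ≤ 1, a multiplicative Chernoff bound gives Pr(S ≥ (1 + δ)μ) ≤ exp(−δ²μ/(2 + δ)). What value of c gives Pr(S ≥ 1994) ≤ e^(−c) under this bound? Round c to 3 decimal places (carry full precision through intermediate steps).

14.589

Write 1994 = (1 + δ)μ, so δ = 1994/1759.975 − 1 = 0.1329706…
Then the exponent is δ²μ/(2 + δ) = (1994 − μ)² / (μ·(2 + δ)) = 14.589256.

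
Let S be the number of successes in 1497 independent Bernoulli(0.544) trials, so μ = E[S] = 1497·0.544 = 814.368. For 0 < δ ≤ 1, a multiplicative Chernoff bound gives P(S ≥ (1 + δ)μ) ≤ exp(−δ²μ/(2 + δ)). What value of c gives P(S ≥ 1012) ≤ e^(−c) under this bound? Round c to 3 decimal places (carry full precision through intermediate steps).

Write 1012 = (1 + δ)μ, so δ = 1012/814.368 − 1 = 0.2426814…
Then the exponent is δ²μ/(2 + δ) = (1012 − μ)² / (μ·(2 + δ)) = 21.385836.

21.386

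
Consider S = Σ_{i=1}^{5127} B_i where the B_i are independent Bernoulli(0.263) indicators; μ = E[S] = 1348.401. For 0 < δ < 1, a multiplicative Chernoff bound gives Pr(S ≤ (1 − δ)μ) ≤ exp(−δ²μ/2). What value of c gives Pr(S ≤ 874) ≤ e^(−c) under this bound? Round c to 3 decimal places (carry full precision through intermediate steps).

Write 874 = (1 − δ)μ, so δ = 1 − 874/1348.401 = 0.3518249…
Then the exponent is δ²μ/2 = (μ − 874)²/(2μ) = 83.453034.

83.453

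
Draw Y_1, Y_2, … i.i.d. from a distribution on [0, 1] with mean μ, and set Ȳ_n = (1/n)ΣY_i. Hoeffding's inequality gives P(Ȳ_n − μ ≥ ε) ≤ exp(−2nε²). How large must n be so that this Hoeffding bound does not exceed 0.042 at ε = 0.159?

63

Require exp(−2nε²) ≤ 0.042, i.e. 2nε² ≥ ln(1/0.042) = 3.170086.
So n ≥ 3.170086 / (2·0.159²) = 62.697.
The smallest integer n is 63.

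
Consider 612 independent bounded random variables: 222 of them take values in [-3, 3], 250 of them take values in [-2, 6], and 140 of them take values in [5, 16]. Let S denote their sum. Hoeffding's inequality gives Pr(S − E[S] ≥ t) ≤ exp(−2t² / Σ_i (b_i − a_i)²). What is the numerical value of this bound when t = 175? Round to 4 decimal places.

Σ(b_i − a_i)² = 222·6² + 250·8² + 140·11² = 40932.
Exponent = 2·175² / 40932 = 1.49638.
Bound = exp(−1.49638) = 0.22394.

0.2239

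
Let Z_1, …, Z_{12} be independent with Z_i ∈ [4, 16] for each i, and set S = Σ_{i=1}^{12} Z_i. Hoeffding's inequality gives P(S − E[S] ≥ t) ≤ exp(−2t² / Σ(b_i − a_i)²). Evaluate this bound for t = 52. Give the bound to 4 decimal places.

Σ(b_i − a_i)² = 12·(12)² = 1728.
Exponent = 2·52²/1728 = 3.1296.
Bound = exp(−3.1296) = 0.04373.

0.0437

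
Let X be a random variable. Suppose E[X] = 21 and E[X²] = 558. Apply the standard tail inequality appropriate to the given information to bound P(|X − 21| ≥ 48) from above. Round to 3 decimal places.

The first two moments determine the variance, so Chebyshev's inequality is the sharpest standard bound available.
Var(X) = E[X²] − (E[X])² = 558 − 441 = 117.
Chebyshev's inequality: P(|X − μ| ≥ t) ≤ Var(X)/t² = 117/2304 = 0.0508.

0.051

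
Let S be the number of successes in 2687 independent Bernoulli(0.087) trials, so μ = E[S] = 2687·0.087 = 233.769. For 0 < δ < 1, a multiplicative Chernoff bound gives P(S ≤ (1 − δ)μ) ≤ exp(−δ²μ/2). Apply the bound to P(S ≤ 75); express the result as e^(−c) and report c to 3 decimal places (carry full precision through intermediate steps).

53.916

Write 75 = (1 − δ)μ, so δ = 1 − 75/233.769 = 0.6791705…
Then the exponent is δ²μ/2 = (μ − 75)²/(2μ) = 53.915608.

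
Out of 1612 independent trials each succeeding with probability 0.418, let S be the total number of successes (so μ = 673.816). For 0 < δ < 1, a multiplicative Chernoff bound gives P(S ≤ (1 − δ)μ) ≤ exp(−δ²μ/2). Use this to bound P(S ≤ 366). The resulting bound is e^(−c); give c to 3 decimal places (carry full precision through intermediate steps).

70.309

Write 366 = (1 − δ)μ, so δ = 1 − 366/673.816 = 0.456825…
Then the exponent is δ²μ/2 = (μ − 366)²/(2μ) = 70.309023.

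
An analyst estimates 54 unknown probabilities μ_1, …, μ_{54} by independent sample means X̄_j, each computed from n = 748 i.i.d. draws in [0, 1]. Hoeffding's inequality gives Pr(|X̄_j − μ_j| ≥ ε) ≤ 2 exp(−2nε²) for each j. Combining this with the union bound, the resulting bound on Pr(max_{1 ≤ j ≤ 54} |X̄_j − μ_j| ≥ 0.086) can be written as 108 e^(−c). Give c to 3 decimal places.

Union bound over the 54 events: Pr(max_{1 ≤ j ≤ 54} |X̄_j − μ_j| ≥ 0.086) ≤ 54·2·exp(−2nε²) = 108 exp(−2·748·0.086²).
So c = 2·748·0.086² = 11.0644.

11.064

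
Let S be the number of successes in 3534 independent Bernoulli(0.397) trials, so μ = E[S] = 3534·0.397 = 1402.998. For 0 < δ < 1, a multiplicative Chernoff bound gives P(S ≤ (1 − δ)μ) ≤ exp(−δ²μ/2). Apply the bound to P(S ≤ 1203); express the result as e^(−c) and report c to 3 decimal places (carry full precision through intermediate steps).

14.255

Write 1203 = (1 − δ)μ, so δ = 1 − 1203/1402.998 = 0.1425505…
Then the exponent is δ²μ/2 = (μ − 1203)²/(2μ) = 14.254903.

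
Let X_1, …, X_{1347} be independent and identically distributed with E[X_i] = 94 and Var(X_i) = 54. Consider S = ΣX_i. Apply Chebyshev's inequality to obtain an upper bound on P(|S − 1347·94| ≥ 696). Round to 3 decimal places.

Var(S) = n·Var(X_i) = 1347·54 = 72738.
Chebyshev: P(|S − 1347·94| ≥ 696) ≤ Var(S)/696² = 72738/484416 = 0.1502.

0.150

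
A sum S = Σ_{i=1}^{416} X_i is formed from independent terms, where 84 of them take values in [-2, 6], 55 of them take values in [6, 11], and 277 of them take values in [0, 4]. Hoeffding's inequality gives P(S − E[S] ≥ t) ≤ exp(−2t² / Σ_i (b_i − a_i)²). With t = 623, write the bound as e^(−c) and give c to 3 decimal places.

Σ(b_i − a_i)² = 84·8² + 55·5² + 277·4² = 11183.
c = 2t² / 11183 = 2·623² / 11183 = 69.4141.

69.414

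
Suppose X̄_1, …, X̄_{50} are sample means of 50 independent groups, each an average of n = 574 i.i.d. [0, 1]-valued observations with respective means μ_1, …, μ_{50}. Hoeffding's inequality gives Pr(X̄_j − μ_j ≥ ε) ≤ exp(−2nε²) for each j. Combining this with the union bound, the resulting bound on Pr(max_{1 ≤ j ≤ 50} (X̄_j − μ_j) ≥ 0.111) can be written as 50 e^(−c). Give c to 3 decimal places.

Union bound over the 50 events: Pr(max_{1 ≤ j ≤ 50} (X̄_j − μ_j) ≥ 0.111) ≤ 50·exp(−2nε²) = 50 exp(−2·574·0.111²).
So c = 2·574·0.111² = 14.1445.

14.145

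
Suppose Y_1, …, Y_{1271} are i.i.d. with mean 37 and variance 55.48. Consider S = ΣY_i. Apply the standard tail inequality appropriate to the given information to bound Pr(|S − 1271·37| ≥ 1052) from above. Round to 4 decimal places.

With mean and variance of each term known, Chebyshev's inequality bounds the deviation of the sum (or sample mean).
Var(S) = n·Var(Y_i) = 1271·55.48 = 70515.08.
Chebyshev: Pr(|S − 1271·37| ≥ 1052) ≤ Var(S)/1052² = 70515.08/1106704 = 0.0637.

0.0637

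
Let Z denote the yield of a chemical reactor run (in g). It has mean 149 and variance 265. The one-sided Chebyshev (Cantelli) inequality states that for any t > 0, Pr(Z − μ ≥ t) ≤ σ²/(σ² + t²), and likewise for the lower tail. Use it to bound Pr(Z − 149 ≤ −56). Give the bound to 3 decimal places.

Here σ² = 265 and t = 56, so σ² + t² = 3401.
Cantelli's bound: 265/3401 = 0.0779.

0.078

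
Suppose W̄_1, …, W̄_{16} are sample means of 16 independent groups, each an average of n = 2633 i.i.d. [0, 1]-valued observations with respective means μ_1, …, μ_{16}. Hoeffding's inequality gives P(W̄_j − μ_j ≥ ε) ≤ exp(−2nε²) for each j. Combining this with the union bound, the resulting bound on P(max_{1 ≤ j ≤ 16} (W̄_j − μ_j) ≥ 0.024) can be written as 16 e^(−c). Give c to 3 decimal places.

Union bound over the 16 events: P(max_{1 ≤ j ≤ 16} (W̄_j − μ_j) ≥ 0.024) ≤ 16·exp(−2nε²) = 16 exp(−2·2633·0.024²).
So c = 2·2633·0.024² = 3.0332.

3.033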